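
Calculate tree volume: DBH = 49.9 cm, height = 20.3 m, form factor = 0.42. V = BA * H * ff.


(D/200)^2 = (49.9/200)^2 = 0.2495^2 = 0.06225025
BA = 3.141593 * 0.06225025 = 0.195565 m^2
V = 0.195565 * 20.3 * 0.42 = 1.66739 ≈ 1.667 m^3

1.667 m^3


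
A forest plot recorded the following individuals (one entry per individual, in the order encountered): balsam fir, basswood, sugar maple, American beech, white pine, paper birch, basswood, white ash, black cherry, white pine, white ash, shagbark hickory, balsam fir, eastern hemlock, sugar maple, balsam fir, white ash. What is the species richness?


Total individuals logged = 17
Distinct species (count of individuals): balsam fir (3), basswood (2), sugar maple (2), American beech (1), white pine (2), paper birch (1), white ash (3), black cherry (1), shagbark hickory (1), eastern hemlock (1)
Species richness = number of distinct species = 10

10


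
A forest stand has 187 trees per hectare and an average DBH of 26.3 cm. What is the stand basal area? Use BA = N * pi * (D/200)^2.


(D/200)^2 = (26.3/200)^2 = 0.1315^2 = 0.01729225
Individual BA = 3.141593 * 0.01729225 = 0.0543252 m^2
Stand BA = 187 * 0.0543252 = 10.1588 ≈ 10.16 m^2/ha

10.16 m^2/ha


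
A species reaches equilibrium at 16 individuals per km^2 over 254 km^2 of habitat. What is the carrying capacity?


K = 16 * 254 = 4064 individuals

4064 individuals


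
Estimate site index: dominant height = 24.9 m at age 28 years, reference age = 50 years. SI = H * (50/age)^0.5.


50/28 = 1.78571
(1.78571)^0.5 = 1.33630
SI = 24.9 * 1.33630 = 33.2739 ≈ 33.3 m

33.3 m


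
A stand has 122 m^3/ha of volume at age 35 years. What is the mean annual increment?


MAI = 122 / 35 = 3.4857 ≈ 3.49 m^3/ha/yr

3.49 m^3/ha/yr


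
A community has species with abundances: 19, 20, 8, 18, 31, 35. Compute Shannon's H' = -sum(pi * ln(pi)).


Total N = 19 + 20 + 8 + 18 + 31 + 35 = 131
Per-species terms:
  p = 19/131 = 0.145038; ln(p) = -1.930760; p*ln(p) = 0.145038 * (-1.930760) = -0.280034
  p = 20/131 = 0.152672; ln(p) = -1.879463; p*ln(p) = 0.152672 * (-1.879463) = -0.286941
  p = 8/131 = 0.061069; ln(p) = -2.795751; p*ln(p) = 0.061069 * (-2.795751) = -0.170734
  p = 18/131 = 0.137405; ln(p) = -1.984823; p*ln(p) = 0.137405 * (-1.984823) = -0.272725
  p = 31/131 = 0.236641; ln(p) = -1.441211; p*ln(p) = 0.236641 * (-1.441211) = -0.341050
  p = 35/131 = 0.267176; ln(p) = -1.319848; p*ln(p) = 0.267176 * (-1.319848) = -0.352632
sum(p*ln(p)) = (-0.280034) + (-0.286941) + (-0.170734) + (-0.272725) + (-0.341050) + (-0.352632) = -1.704116
H' = -(-1.704116) = 1.704116 ≈ 1.7041

1.7041


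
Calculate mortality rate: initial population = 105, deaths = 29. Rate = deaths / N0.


Mortality rate = 29 / 105 = 0.276190 ≈ 0.2762

0.2762


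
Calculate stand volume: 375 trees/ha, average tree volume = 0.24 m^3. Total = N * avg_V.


V_stand = 375 * 0.24 = 90.0 m^3/ha

90.0 m^3/ha


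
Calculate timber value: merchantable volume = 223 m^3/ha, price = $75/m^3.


Value = 223 * 75 = $16725/ha

$16725/ha


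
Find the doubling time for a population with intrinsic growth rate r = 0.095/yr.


td = ln(2) / 0.095 = 0.693147 / 0.095 = 7.29628 ≈ 7.3 years

7.3 years


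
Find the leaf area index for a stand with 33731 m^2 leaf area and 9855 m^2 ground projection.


LAI = 33731 / 9855 = 3.4227 ≈ 3.42

3.42


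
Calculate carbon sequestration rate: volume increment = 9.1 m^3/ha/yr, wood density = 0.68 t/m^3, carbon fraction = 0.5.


C = 9.1 * 0.68 * 0.5 = 3.094 ≈ 3.09 t C/ha/yr

3.09 t C/ha/yr


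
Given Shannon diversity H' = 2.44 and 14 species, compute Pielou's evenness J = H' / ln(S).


ln(14) = 2.63906
J = H' / ln(S) = 2.44 / 2.63906 = 0.924572 ≈ 0.9246

0.9246


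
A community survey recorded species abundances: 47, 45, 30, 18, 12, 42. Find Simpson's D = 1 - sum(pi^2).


Total N = 47 + 45 + 30 + 18 + 12 + 42 = 194
Per-species terms:
  p = 47/194 = 0.242268; p^2 = 0.242268^2 = 0.058694
  p = 45/194 = 0.231959; p^2 = 0.231959^2 = 0.053805
  p = 30/194 = 0.154639; p^2 = 0.154639^2 = 0.023913
  p = 18/194 = 0.092784; p^2 = 0.092784^2 = 0.008609
  p = 12/194 = 0.061856; p^2 = 0.061856^2 = 0.003826
  p = 42/194 = 0.216495; p^2 = 0.216495^2 = 0.046870
sum(p^2) = 0.058694 + 0.053805 + 0.023913 + 0.008609 + 0.003826 + 0.046870 = 0.195717
D = 1 - 0.195717 = 0.804283 ≈ 0.8043

0.8043


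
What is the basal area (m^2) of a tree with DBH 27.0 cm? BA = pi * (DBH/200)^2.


D/200 = 27.0/200 = 0.135 m
(D/200)^2 = 0.135^2 = 0.018225
BA = 3.141593 * 0.018225 = 0.0572555 ≈ 0.0573 m^2

0.0573 m^2


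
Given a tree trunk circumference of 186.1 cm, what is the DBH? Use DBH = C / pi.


DBH = C / pi = 186.1 / 3.141593 = 59.2375 ≈ 59.24 cm

59.24 cm


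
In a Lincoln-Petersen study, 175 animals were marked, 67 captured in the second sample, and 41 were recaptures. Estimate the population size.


N = M * C / R = 175 * 67 / 41 = 11725 / 41 = 285.98 ≈ 286

286 individuals


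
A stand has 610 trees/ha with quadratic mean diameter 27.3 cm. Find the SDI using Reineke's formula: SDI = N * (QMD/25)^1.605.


QMD/25 = 27.3/25 = 1.092
(1.092)^1.605 = exp(1.605 * ln(1.092)) = exp(1.605 * 0.0880109) = exp(0.141257) = 1.15172
SDI = 610 * 1.15172 = 702.549 ≈ 703

703


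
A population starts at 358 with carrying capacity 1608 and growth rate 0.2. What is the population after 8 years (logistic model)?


(K - N0)/N0 = (1608 - 358)/358 = 1250/358 = 3.49162
r*t = 0.2 * 8 = 1.6; exp(-1.6) = 0.201897
3.49162 * 0.201897 = 0.704948
1 + 0.704948 = 1.70495
N = 1608 / 1.70495 = 943.136 ≈ 943

943


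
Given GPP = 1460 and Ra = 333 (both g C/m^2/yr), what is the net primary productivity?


NPP = GPP - Ra = 1460 - 333 = 1127 g C/m^2/yr

1127 g C/m^2/yr


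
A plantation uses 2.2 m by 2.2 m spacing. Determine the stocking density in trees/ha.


N = 10000 / 2.2^2 = 10000 / 4.84 = 2066.12 ≈ 2066 trees/ha

2066 trees/ha


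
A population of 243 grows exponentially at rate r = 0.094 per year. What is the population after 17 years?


r*t = 0.094 * 17 = 1.598
exp(1.598) = 4.94314
N = 243 * 4.94314 = 1201.18 ≈ 1201

1201


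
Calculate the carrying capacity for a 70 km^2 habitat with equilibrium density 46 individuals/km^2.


K = 46 * 70 = 3220 individuals

3220 individuals


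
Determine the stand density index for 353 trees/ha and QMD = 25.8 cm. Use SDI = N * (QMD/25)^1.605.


QMD/25 = 25.8/25 = 1.032
(1.032)^1.605 = exp(1.605 * ln(1.032)) = exp(1.605 * 0.0314987) = exp(0.0505554) = 1.05186
SDI = 353 * 1.05186 = 371.307 ≈ 371

371


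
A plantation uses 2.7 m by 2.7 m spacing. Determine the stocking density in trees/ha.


N = 10000 / 2.7^2 = 10000 / 7.29 = 1371.74 ≈ 1372 trees/ha

1372 trees/ha


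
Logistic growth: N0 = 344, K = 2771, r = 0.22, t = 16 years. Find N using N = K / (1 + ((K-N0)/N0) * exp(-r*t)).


(K - N0)/N0 = (2771 - 344)/344 = 2427/344 = 7.05523
r*t = 0.22 * 16 = 3.52; exp(-3.52) = 0.0295994
7.05523 * 0.0295994 = 0.208831
1 + 0.208831 = 1.20883
N = 2771 / 1.20883 = 2292.30 ≈ 2292

2292


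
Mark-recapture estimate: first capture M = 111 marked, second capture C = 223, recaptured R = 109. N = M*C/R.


N = M * C / R = 111 * 223 / 109 = 24753 / 109 = 227.09 ≈ 227

227 individuals


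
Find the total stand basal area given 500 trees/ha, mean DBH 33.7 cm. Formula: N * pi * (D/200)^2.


(D/200)^2 = (33.7/200)^2 = 0.1685^2 = 0.02839225
Individual BA = 3.141593 * 0.02839225 = 0.0891969 m^2
Stand BA = 500 * 0.0891969 = 44.5985 ≈ 44.60 m^2/ha

44.60 m^2/ha


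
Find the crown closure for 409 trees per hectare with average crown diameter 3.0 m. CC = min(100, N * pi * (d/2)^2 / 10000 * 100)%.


(d/2)^2 = (3.0/2)^2 = 1.5^2 = 2.25
Crown area = 3.141593 * 2.25 = 7.06858 m^2
N * area / 10000 * 100 = 409 * 7.06858 / 10000 * 100 = 28.9105
CC = min(100, 28.9105) = 28.9105 ≈ 28.9%

28.9%


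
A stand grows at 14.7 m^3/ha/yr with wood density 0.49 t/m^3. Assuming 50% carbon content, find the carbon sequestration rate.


C = 14.7 * 0.49 * 0.5 = 3.6015 ≈ 3.60 t C/ha/yr

3.60 t C/ha/yr


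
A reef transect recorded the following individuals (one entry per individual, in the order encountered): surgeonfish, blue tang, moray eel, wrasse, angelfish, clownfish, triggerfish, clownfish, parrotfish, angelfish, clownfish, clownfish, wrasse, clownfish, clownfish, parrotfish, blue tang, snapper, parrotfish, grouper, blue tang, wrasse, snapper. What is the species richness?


Total individuals logged = 23
Distinct species (count of individuals): surgeonfish (1), blue tang (3), moray eel (1), wrasse (3), angelfish (2), clownfish (6), triggerfish (1), parrotfish (3), snapper (2), grouper (1)
Species richness = number of distinct species = 10

10


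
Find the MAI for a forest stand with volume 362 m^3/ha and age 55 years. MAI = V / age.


MAI = 362 / 55 = 6.5818 ≈ 6.58 m^3/ha/yr

6.58 m^3/ha/yr


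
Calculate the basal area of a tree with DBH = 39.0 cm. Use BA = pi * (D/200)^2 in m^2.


D/200 = 39.0/200 = 0.195 m
(D/200)^2 = 0.195^2 = 0.038025
BA = 3.141593 * 0.038025 = 0.119459 ≈ 0.1195 m^2

0.1195 m^2


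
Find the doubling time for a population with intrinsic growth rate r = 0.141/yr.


td = ln(2) / 0.141 = 0.693147 / 0.141 = 4.91594 ≈ 4.9 years

4.9 years


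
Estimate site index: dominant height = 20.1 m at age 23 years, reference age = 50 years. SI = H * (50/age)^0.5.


50/23 = 2.17391
(2.17391)^0.5 = 1.47442
SI = 20.1 * 1.47442 = 29.6358 ≈ 29.6 m

29.6 m


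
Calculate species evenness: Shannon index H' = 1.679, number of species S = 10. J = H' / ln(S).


ln(10) = 2.30259
J = H' / ln(S) = 1.679 / 2.30259 = 0.729179 ≈ 0.7292

0.7292


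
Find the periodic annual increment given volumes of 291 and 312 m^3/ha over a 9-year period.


PAI = (V2 - V1) / period = (312 - 291) / 9 = 21 / 9 = 2.3333 ≈ 2.33 m^3/ha/yr

2.33 m^3/ha/yr


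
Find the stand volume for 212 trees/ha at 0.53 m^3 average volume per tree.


V_stand = 212 * 0.53 = 112.36 ≈ 112.4 m^3/ha

112.4 m^3/ha


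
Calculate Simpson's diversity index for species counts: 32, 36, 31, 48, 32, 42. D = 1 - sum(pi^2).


Total N = 32 + 36 + 31 + 48 + 32 + 42 = 221
Per-species terms:
  p = 32/221 = 0.144796; p^2 = 0.144796^2 = 0.020966
  p = 36/221 = 0.162896; p^2 = 0.162896^2 = 0.026535
  p = 31/221 = 0.140271; p^2 = 0.140271^2 = 0.019676
  p = 48/221 = 0.217195; p^2 = 0.217195^2 = 0.047174
  p = 32/221 = 0.144796; p^2 = 0.144796^2 = 0.020966
  p = 42/221 = 0.190045; p^2 = 0.190045^2 = 0.036117
sum(p^2) = 0.020966 + 0.026535 + 0.019676 + 0.047174 + 0.020966 + 0.036117 = 0.171434
D = 1 - 0.171434 = 0.828566 ≈ 0.8286

0.8286


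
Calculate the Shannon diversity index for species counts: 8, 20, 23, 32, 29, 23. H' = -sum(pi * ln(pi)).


Total N = 8 + 20 + 23 + 32 + 29 + 23 = 135
Per-species terms:
  p = 8/135 = 0.059259; ln(p) = -2.825838; p*ln(p) = 0.059259 * (-2.825838) = -0.167456
  p = 20/135 = 0.148148; ln(p) = -1.909544; p*ln(p) = 0.148148 * (-1.909544) = -0.282895
  p = 23/135 = 0.170370; ln(p) = -1.769783; p*ln(p) = 0.170370 * (-1.769783) = -0.301518
  p = 32/135 = 0.237037; ln(p) = -1.439539; p*ln(p) = 0.237037 * (-1.439539) = -0.341224
  p = 29/135 = 0.214815; ln(p) = -1.537978; p*ln(p) = 0.214815 * (-1.537978) = -0.330381
  p = 23/135 = 0.170370; ln(p) = -1.769783; p*ln(p) = 0.170370 * (-1.769783) = -0.301518
sum(p*ln(p)) = (-0.167456) + (-0.282895) + (-0.301518) + (-0.341224) + (-0.330381) + (-0.301518) = -1.724992
H' = -(-1.724992) = 1.724992 ≈ 1.7250

1.7250


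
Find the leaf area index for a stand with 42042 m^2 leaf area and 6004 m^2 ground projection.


LAI = 42042 / 6004 = 7.0023 ≈ 7.00

7.00


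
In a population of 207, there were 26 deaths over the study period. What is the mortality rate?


Mortality rate = 26 / 207 = 0.125604 ≈ 0.1256

0.1256


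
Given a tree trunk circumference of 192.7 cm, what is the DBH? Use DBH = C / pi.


DBH = C / pi = 192.7 / 3.141593 = 61.3383 ≈ 61.34 cm

61.34 cm


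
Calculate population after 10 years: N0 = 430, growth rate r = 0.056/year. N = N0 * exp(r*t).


r*t = 0.056 * 10 = 0.56
exp(0.56) = 1.75067
N = 430 * 1.75067 = 752.788 ≈ 753

753


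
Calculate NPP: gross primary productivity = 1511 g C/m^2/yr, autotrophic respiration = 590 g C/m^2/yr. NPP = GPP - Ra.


NPP = GPP - Ra = 1511 - 590 = 921 g C/m^2/yr

921 g C/m^2/yr


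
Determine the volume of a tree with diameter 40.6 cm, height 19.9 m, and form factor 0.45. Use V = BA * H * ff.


(D/200)^2 = (40.6/200)^2 = 0.203^2 = 0.041209
BA = 3.141593 * 0.041209 = 0.129462 m^2
V = 0.129462 * 19.9 * 0.45 = 1.15933 ≈ 1.159 m^3

1.159 m^3


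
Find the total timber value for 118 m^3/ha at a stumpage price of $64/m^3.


Value = 118 * 64 = $7552/ha

$7552/ha


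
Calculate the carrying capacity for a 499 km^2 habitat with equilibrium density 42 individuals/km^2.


K = 42 * 499 = 20958 individuals

20958 individuals


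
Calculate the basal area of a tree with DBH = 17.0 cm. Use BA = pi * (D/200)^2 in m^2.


D/200 = 17.0/200 = 0.085 m
(D/200)^2 = 0.085^2 = 0.007225
BA = 3.141593 * 0.007225 = 0.0226980 ≈ 0.0227 m^2

0.0227 m^2


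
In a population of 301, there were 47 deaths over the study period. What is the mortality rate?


Mortality rate = 47 / 301 = 0.156146 ≈ 0.1561

0.1561


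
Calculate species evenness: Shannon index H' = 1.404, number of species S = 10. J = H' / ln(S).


ln(10) = 2.30259
J = H' / ln(S) = 1.404 / 2.30259 = 0.609748 ≈ 0.6097

0.6097


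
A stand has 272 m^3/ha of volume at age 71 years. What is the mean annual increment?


MAI = 272 / 71 = 3.8310 ≈ 3.83 m^3/ha/yr

3.83 m^3/ha/yr


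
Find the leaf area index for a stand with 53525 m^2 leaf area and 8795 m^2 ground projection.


LAI = 53525 / 8795 = 6.0858 ≈ 6.09

6.09


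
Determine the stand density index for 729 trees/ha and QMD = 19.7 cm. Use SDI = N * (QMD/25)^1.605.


QMD/25 = 19.7/25 = 0.788
(0.788)^1.605 = exp(1.605 * ln(0.788)) = exp(1.605 * (-0.238257)) = exp(-0.382402) = 0.682221
SDI = 729 * 0.682221 = 497.339 ≈ 497

497


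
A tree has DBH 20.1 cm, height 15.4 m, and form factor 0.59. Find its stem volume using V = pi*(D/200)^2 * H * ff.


(D/200)^2 = (20.1/200)^2 = 0.1005^2 = 0.01010025
BA = 3.141593 * 0.01010025 = 0.0317309 m^2
V = 0.0317309 * 15.4 * 0.59 = 0.288307 ≈ 0.288 m^3

0.288 m^3


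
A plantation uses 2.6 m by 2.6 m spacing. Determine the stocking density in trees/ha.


N = 10000 / 2.6^2 = 10000 / 6.76 = 1479.29 ≈ 1479 trees/ha

1479 trees/ha


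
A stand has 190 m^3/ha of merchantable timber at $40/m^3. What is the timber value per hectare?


Value = 190 * 40 = $7600/ha

$7600/ha


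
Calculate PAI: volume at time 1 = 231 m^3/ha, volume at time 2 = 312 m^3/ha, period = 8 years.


PAI = (V2 - V1) / period = (312 - 231) / 8 = 81 / 8 = 10.1250 ≈ 10.13 m^3/ha/yr

10.13 m^3/ha/yr


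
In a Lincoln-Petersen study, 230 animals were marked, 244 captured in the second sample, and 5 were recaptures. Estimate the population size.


N = M * C / R = 230 * 244 / 5 = 56120 / 5 = 11224

11224 individuals


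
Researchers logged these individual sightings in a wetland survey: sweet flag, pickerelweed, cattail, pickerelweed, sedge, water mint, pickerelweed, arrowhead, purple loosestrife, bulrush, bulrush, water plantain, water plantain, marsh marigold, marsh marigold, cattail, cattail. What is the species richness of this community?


Total individuals logged = 17
Distinct species (count of individuals): sweet flag (1), pickerelweed (3), cattail (3), sedge (1), water mint (1), arrowhead (1), purple loosestrife (1), bulrush (2), water plantain (2), marsh marigold (2)
Species richness = number of distinct species = 10

10


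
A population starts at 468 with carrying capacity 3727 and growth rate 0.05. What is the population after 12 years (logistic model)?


(K - N0)/N0 = (3727 - 468)/468 = 3259/468 = 6.96368
r*t = 0.05 * 12 = 0.6; exp(-0.6) = 0.548812
6.96368 * 0.548812 = 3.82175
1 + 3.82175 = 4.82175
N = 3727 / 4.82175 = 772.956 ≈ 773

773


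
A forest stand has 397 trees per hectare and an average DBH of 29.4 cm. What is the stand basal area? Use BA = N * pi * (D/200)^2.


(D/200)^2 = (29.4/200)^2 = 0.147^2 = 0.021609
Individual BA = 3.141593 * 0.021609 = 0.0678867 m^2
Stand BA = 397 * 0.0678867 = 26.9510 ≈ 26.95 m^2/ha

26.95 m^2/ha


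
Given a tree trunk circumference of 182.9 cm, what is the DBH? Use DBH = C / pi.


DBH = C / pi = 182.9 / 3.141593 = 58.2189 ≈ 58.22 cm

58.22 cm


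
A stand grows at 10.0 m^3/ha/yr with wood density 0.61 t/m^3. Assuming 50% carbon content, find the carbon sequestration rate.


C = 10.0 * 0.61 * 0.5 = 3.05 t C/ha/yr

3.05 t C/ha/yr


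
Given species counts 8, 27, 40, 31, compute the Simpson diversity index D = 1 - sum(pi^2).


Total N = 8 + 27 + 40 + 31 = 106
Per-species terms:
  p = 8/106 = 0.075472; p^2 = 0.075472^2 = 0.005696
  p = 27/106 = 0.254717; p^2 = 0.254717^2 = 0.064881
  p = 40/106 = 0.377358; p^2 = 0.377358^2 = 0.142399
  p = 31/106 = 0.292453; p^2 = 0.292453^2 = 0.085529
sum(p^2) = 0.005696 + 0.064881 + 0.142399 + 0.085529 = 0.298505
D = 1 - 0.298505 = 0.701495 ≈ 0.7015

0.7015


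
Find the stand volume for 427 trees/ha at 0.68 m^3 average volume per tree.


V_stand = 427 * 0.68 = 290.36 ≈ 290.4 m^3/ha

290.4 m^3/ha


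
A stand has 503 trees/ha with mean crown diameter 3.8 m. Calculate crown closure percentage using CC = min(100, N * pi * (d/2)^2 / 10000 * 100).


(d/2)^2 = (3.8/2)^2 = 1.9^2 = 3.61
Crown area = 3.141593 * 3.61 = 11.3412 m^2
N * area / 10000 * 100 = 503 * 11.3412 / 10000 * 100 = 57.0462
CC = min(100, 57.0462) = 57.0462 ≈ 57.0%

57.0%


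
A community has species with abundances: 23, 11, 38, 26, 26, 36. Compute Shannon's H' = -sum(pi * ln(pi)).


Total N = 23 + 11 + 38 + 26 + 26 + 36 = 160
Per-species terms:
  p = 23/160 = 0.143750; ln(p) = -1.939680; p*ln(p) = 0.143750 * (-1.939680) = -0.278829
  p = 11/160 = 0.068750; ln(p) = -2.677279; p*ln(p) = 0.068750 * (-2.677279) = -0.184063
  p = 38/160 = 0.237500; ln(p) = -1.437588; p*ln(p) = 0.237500 * (-1.437588) = -0.341427
  p = 26/160 = 0.162500; ln(p) = -1.817077; p*ln(p) = 0.162500 * (-1.817077) = -0.295275
  p = 26/160 = 0.162500; ln(p) = -1.817077; p*ln(p) = 0.162500 * (-1.817077) = -0.295275
  p = 36/160 = 0.225000; ln(p) = -1.491655; p*ln(p) = 0.225000 * (-1.491655) = -0.335622
sum(p*ln(p)) = (-0.278829) + (-0.184063) + (-0.341427) + (-0.295275) + (-0.295275) + (-0.335622) = -1.730491
H' = -(-1.730491) = 1.730491 ≈ 1.7305

1.7305


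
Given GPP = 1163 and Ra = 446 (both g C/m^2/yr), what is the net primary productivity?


NPP = GPP - Ra = 1163 - 446 = 717 g C/m^2/yr

717 g C/m^2/yr


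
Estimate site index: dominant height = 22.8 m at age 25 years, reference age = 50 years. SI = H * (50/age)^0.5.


50/25 = 2.00000
(2.00000)^0.5 = 1.41421
SI = 22.8 * 1.41421 = 32.2440 ≈ 32.2 m

32.2 m


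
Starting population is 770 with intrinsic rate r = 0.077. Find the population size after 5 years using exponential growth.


r*t = 0.077 * 5 = 0.385
exp(0.385) = 1.46961
N = 770 * 1.46961 = 1131.60 ≈ 1132

1132


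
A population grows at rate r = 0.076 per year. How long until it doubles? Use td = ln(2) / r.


td = ln(2) / 0.076 = 0.693147 / 0.076 = 9.12036 ≈ 9.1 years

9.1 years


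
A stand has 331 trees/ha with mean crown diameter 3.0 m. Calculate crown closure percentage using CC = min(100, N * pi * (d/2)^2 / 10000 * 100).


(d/2)^2 = (3.0/2)^2 = 1.5^2 = 2.25
Crown area = 3.141593 * 2.25 = 7.06858 m^2
N * area / 10000 * 100 = 331 * 7.06858 / 10000 * 100 = 23.3970
CC = min(100, 23.3970) = 23.3970 ≈ 23.4%

23.4%


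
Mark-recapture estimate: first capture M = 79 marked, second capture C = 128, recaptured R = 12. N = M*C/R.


N = M * C / R = 79 * 128 / 12 = 10112 / 12 = 842.67 ≈ 843

843 individuals


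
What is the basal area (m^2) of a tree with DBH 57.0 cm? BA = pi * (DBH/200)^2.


D/200 = 57.0/200 = 0.285 m
(D/200)^2 = 0.285^2 = 0.081225
BA = 3.141593 * 0.081225 = 0.255176 ≈ 0.2552 m^2

0.2552 m^2


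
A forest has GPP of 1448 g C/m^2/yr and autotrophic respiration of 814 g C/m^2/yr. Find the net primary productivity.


NPP = GPP - Ra = 1448 - 814 = 634 g C/m^2/yr

634 g C/m^2/yr


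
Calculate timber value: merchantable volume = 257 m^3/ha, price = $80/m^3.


Value = 257 * 80 = $20560/ha

$20560/ha


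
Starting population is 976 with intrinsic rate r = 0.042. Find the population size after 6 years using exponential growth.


r*t = 0.042 * 6 = 0.252
exp(0.252) = 1.28660
N = 976 * 1.28660 = 1255.72 ≈ 1256

1256


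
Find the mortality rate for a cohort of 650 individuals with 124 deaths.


Mortality rate = 124 / 650 = 0.190769 ≈ 0.1908

0.1908


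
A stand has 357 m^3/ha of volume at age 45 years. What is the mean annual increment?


MAI = 357 / 45 = 7.9333 ≈ 7.93 m^3/ha/yr

7.93 m^3/ha/yr


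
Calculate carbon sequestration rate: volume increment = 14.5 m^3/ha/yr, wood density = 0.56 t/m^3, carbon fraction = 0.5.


C = 14.5 * 0.56 * 0.5 = 4.06 t C/ha/yr

4.06 t C/ha/yr


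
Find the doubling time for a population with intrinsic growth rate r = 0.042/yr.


td = ln(2) / 0.042 = 0.693147 / 0.042 = 16.5035 ≈ 16.5 years

16.5 years


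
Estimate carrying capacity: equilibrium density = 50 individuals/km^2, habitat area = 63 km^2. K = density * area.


K = 50 * 63 = 3150 individuals

3150 individuals


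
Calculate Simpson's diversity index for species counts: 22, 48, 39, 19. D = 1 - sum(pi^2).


Total N = 22 + 48 + 39 + 19 = 128
Per-species terms:
  p = 22/128 = 0.171875; p^2 = 0.171875^2 = 0.029541
  p = 48/128 = 0.375000; p^2 = 0.375000^2 = 0.140625
  p = 39/128 = 0.304688; p^2 = 0.304688^2 = 0.092835
  p = 19/128 = 0.148438; p^2 = 0.148438^2 = 0.022034
sum(p^2) = 0.029541 + 0.140625 + 0.092835 + 0.022034 = 0.285035
D = 1 - 0.285035 = 0.714965 ≈ 0.7150

0.7150


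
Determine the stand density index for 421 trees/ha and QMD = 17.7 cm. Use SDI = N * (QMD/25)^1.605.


QMD/25 = 17.7/25 = 0.708
(0.708)^1.605 = exp(1.605 * ln(0.708)) = exp(1.605 * (-0.345311)) = exp(-0.554224) = 0.574518
SDI = 421 * 0.574518 = 241.872 ≈ 242

242


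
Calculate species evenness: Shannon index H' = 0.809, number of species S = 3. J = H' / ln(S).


ln(3) = 1.09861
J = H' / ln(S) = 0.809 / 1.09861 = 0.736385 ≈ 0.7364

0.7364


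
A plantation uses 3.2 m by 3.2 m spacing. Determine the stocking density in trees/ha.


N = 10000 / 3.2^2 = 10000 / 10.24 = 976.563 ≈ 977 trees/ha

977 trees/ha


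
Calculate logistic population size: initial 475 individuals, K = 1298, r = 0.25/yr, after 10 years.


(K - N0)/N0 = (1298 - 475)/475 = 823/475 = 1.73263
r*t = 0.25 * 10 = 2.5; exp(-2.5) = 0.0820850
1.73263 * 0.0820850 = 0.142223
1 + 0.142223 = 1.14222
N = 1298 / 1.14222 = 1136.38 ≈ 1136

1136


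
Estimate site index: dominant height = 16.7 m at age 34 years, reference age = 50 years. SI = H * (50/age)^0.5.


50/34 = 1.47059
(1.47059)^0.5 = 1.21268
SI = 16.7 * 1.21268 = 20.2518 ≈ 20.3 m

20.3 m


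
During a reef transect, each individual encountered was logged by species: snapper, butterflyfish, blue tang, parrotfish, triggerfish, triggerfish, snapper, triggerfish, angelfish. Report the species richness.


Total individuals logged = 9
Distinct species (count of individuals): snapper (2), butterflyfish (1), blue tang (1), parrotfish (1), triggerfish (3), angelfish (1)
Species richness = number of distinct species = 6

6


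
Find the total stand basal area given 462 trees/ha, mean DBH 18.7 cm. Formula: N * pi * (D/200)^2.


(D/200)^2 = (18.7/200)^2 = 0.0935^2 = 0.00874225
Individual BA = 3.141593 * 0.00874225 = 0.0274646 m^2
Stand BA = 462 * 0.0274646 = 12.6886 ≈ 12.69 m^2/ha

12.69 m^2/ha


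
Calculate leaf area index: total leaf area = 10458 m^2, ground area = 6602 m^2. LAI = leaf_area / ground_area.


LAI = 10458 / 6602 = 1.5841 ≈ 1.58

1.58


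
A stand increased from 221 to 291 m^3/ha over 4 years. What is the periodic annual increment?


PAI = (V2 - V1) / period = (291 - 221) / 4 = 70 / 4 = 17.50 m^3/ha/yr

17.50 m^3/ha/yr


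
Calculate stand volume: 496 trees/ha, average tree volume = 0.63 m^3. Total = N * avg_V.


V_stand = 496 * 0.63 = 312.48 ≈ 312.5 m^3/ha

312.5 m^3/ha


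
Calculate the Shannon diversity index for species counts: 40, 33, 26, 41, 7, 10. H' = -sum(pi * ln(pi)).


Total N = 40 + 33 + 26 + 41 + 7 + 10 = 157
Per-species terms:
  p = 40/157 = 0.254777; ln(p) = -1.367367; p*ln(p) = 0.254777 * (-1.367367) = -0.348374
  p = 33/157 = 0.210191; ln(p) = -1.559739; p*ln(p) = 0.210191 * (-1.559739) = -0.327843
  p = 26/157 = 0.165605; ln(p) = -1.798150; p*ln(p) = 0.165605 * (-1.798150) = -0.297783
  p = 41/157 = 0.261146; ln(p) = -1.342676; p*ln(p) = 0.261146 * (-1.342676) = -0.350634
  p = 7/157 = 0.044586; ln(p) = -3.110335; p*ln(p) = 0.044586 * (-3.110335) = -0.138677
  p = 10/157 = 0.063694; ln(p) = -2.753665; p*ln(p) = 0.063694 * (-2.753665) = -0.175392
sum(p*ln(p)) = (-0.348374) + (-0.327843) + (-0.297783) + (-0.350634) + (-0.138677) + (-0.175392) = -1.638703
H' = -(-1.638703) = 1.638703 ≈ 1.6387

1.6387


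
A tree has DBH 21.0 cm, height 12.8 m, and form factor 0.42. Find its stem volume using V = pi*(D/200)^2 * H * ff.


(D/200)^2 = (21.0/200)^2 = 0.105^2 = 0.011025
BA = 3.141593 * 0.011025 = 0.0346361 m^2
V = 0.0346361 * 12.8 * 0.42 = 0.186204 ≈ 0.186 m^3

0.186 m^3


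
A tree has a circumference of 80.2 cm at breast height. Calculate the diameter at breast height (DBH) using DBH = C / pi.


DBH = C / pi = 80.2 / 3.141593 = 25.5285 ≈ 25.53 cm

25.53 cm


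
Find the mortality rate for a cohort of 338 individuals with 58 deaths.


Mortality rate = 58 / 338 = 0.171598 ≈ 0.1716

0.1716


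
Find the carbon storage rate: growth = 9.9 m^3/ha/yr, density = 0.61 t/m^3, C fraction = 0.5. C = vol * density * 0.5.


C = 9.9 * 0.61 * 0.5 = 3.0195 ≈ 3.02 t C/ha/yr

3.02 t C/ha/yr


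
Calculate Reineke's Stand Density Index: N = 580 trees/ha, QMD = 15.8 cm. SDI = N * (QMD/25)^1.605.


QMD/25 = 15.8/25 = 0.632
(0.632)^1.605 = exp(1.605 * ln(0.632)) = exp(1.605 * (-0.458866)) = exp(-0.736480) = 0.478796
SDI = 580 * 0.478796 = 277.702 ≈ 278

278


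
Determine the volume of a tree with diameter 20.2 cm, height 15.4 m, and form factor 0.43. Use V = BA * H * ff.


(D/200)^2 = (20.2/200)^2 = 0.101^2 = 0.010201
BA = 3.141593 * 0.010201 = 0.0320474 m^2
V = 0.0320474 * 15.4 * 0.43 = 0.212218 ≈ 0.212 m^3

0.212 m^3


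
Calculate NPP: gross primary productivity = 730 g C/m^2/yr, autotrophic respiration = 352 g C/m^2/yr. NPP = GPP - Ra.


NPP = GPP - Ra = 730 - 352 = 378 g C/m^2/yr

378 g C/m^2/yr


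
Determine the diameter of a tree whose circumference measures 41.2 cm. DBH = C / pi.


DBH = C / pi = 41.2 / 3.141593 = 13.1144 ≈ 13.11 cm

13.11 cm


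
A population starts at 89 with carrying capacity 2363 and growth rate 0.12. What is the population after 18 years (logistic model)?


(K - N0)/N0 = (2363 - 89)/89 = 2274/89 = 25.5506
r*t = 0.12 * 18 = 2.16; exp(-2.16) = 0.115325
25.5506 * 0.115325 = 2.94662
1 + 2.94662 = 3.94662
N = 2363 / 3.94662 = 598.740 ≈ 599

599


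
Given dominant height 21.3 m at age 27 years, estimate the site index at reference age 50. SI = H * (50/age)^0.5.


50/27 = 1.85185
(1.85185)^0.5 = 1.36083
SI = 21.3 * 1.36083 = 28.9857 ≈ 29.0 m

29.0 m


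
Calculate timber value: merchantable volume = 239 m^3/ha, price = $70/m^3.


Value = 239 * 70 = $16730/ha

$16730/ha


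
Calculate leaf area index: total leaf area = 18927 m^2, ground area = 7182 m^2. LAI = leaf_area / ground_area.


LAI = 18927 / 7182 = 2.6353 ≈ 2.64

2.64


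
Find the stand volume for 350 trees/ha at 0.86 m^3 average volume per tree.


V_stand = 350 * 0.86 = 301.0 m^3/ha

301.0 m^3/ha


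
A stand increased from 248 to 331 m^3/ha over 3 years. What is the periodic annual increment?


PAI = (V2 - V1) / period = (331 - 248) / 3 = 83 / 3 = 27.6667 ≈ 27.67 m^3/ha/yr

27.67 m^3/ha/yr


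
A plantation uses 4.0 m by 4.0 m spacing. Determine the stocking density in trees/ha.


N = 10000 / 4.0^2 = 10000 / 16 = 625.000 ≈ 625 trees/ha

625 trees/ha


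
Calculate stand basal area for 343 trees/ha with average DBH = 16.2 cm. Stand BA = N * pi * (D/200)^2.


(D/200)^2 = (16.2/200)^2 = 0.081^2 = 0.006561
Individual BA = 3.141593 * 0.006561 = 0.0206120 m^2
Stand BA = 343 * 0.0206120 = 7.06992 ≈ 7.07 m^2/ha

7.07 m^2/ha


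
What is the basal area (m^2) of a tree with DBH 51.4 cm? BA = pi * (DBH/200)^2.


D/200 = 51.4/200 = 0.257 m
(D/200)^2 = 0.257^2 = 0.066049
BA = 3.141593 * 0.066049 = 0.207499 ≈ 0.2075 m^2

0.2075 m^2


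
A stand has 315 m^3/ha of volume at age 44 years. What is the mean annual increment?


MAI = 315 / 44 = 7.1591 ≈ 7.16 m^3/ha/yr

7.16 m^3/ha/yr


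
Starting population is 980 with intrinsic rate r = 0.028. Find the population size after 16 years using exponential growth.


r*t = 0.028 * 16 = 0.448
exp(0.448) = 1.56518
N = 980 * 1.56518 = 1533.88 ≈ 1534

1534


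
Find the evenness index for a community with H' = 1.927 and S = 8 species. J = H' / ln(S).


ln(8) = 2.07944
J = H' / ln(S) = 1.927 / 2.07944 = 0.926692 ≈ 0.9267

0.9267


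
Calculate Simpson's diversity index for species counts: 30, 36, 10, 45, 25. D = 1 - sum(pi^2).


Total N = 30 + 36 + 10 + 45 + 25 = 146
Per-species terms:
  p = 30/146 = 0.205479; p^2 = 0.205479^2 = 0.042222
  p = 36/146 = 0.246575; p^2 = 0.246575^2 = 0.060799
  p = 10/146 = 0.068493; p^2 = 0.068493^2 = 0.004691
  p = 45/146 = 0.308219; p^2 = 0.308219^2 = 0.094999
  p = 25/146 = 0.171233; p^2 = 0.171233^2 = 0.029321
sum(p^2) = 0.042222 + 0.060799 + 0.004691 + 0.094999 + 0.029321 = 0.232032
D = 1 - 0.232032 = 0.767968 ≈ 0.7680

0.7680


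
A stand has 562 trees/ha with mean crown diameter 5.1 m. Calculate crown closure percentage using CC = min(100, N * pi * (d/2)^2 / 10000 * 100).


(d/2)^2 = (5.1/2)^2 = 2.55^2 = 6.5025
Crown area = 3.141593 * 6.5025 = 20.4282 m^2
N * area / 10000 * 100 = 562 * 20.4282 / 10000 * 100 = 114.806
CC = min(100, 114.806) = 100%

100%


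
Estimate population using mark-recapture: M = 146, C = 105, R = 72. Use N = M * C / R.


N = M * C / R = 146 * 105 / 72 = 15330 / 72 = 212.92 ≈ 213

213 individuals


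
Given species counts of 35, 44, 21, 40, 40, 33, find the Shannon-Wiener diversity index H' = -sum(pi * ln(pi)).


Total N = 35 + 44 + 21 + 40 + 40 + 33 = 213
Per-species terms:
  p = 35/213 = 0.164319; ln(p) = -1.805946; p*ln(p) = 0.164319 * (-1.805946) = -0.296751
  p = 44/213 = 0.206573; ln(p) = -1.577101; p*ln(p) = 0.206573 * (-1.577101) = -0.325786
  p = 21/213 = 0.098592; ln(p) = -2.316765; p*ln(p) = 0.098592 * (-2.316765) = -0.228414
  p = 40/213 = 0.187793; ln(p) = -1.672415; p*ln(p) = 0.187793 * (-1.672415) = -0.314068
  p = 40/213 = 0.187793; ln(p) = -1.672415; p*ln(p) = 0.187793 * (-1.672415) = -0.314068
  p = 33/213 = 0.154930; ln(p) = -1.864782; p*ln(p) = 0.154930 * (-1.864782) = -0.288911
sum(p*ln(p)) = (-0.296751) + (-0.325786) + (-0.228414) + (-0.314068) + (-0.314068) + (-0.288911) = -1.767998
H' = -(-1.767998) = 1.767998 ≈ 1.7680

1.7680


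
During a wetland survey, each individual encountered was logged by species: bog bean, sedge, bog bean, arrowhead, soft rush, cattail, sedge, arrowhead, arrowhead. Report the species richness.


Total individuals logged = 9
Distinct species (count of individuals): bog bean (2), sedge (2), arrowhead (3), soft rush (1), cattail (1)
Species richness = number of distinct species = 5

5


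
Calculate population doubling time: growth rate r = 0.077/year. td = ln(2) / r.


td = ln(2) / 0.077 = 0.693147 / 0.077 = 9.00191 ≈ 9.0 years

9.0 years


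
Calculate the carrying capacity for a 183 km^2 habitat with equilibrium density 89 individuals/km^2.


K = 89 * 183 = 16287 individuals

16287 individuals


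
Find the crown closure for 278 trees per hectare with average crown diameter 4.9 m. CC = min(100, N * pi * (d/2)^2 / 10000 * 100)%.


(d/2)^2 = (4.9/2)^2 = 2.45^2 = 6.0025
Crown area = 3.141593 * 6.0025 = 18.8574 m^2
N * area / 10000 * 100 = 278 * 18.8574 / 10000 * 100 = 52.4236
CC = min(100, 52.4236) = 52.4236 ≈ 52.4%

52.4%


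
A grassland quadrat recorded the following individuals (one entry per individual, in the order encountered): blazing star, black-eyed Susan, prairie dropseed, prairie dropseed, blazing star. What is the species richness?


Total individuals logged = 5
Distinct species (count of individuals): blazing star (2), black-eyed Susan (1), prairie dropseed (2)
Species richness = number of distinct species = 3

3


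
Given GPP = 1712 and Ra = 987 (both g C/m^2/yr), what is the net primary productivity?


NPP = GPP - Ra = 1712 - 987 = 725 g C/m^2/yr

725 g C/m^2/yr


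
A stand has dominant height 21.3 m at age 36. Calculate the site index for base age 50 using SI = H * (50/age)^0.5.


50/36 = 1.38889
(1.38889)^0.5 = 1.17851
SI = 21.3 * 1.17851 = 25.1023 ≈ 25.1 m

25.1 m


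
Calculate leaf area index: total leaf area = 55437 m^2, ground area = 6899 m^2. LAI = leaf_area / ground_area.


LAI = 55437 / 6899 = 8.0355 ≈ 8.04

8.04


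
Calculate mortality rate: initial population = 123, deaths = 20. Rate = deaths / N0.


Mortality rate = 20 / 123 = 0.162602 ≈ 0.1626

0.1626


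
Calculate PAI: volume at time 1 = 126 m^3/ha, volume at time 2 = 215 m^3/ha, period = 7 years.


PAI = (V2 - V1) / period = (215 - 126) / 7 = 89 / 7 = 12.7143 ≈ 12.71 m^3/ha/yr

12.71 m^3/ha/yr


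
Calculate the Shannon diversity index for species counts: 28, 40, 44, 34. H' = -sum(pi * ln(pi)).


Total N = 28 + 40 + 44 + 34 = 146
Per-species terms:
  p = 28/146 = 0.191781; ln(p) = -1.651401; p*ln(p) = 0.191781 * (-1.651401) = -0.316707
  p = 40/146 = 0.273973; ln(p) = -1.294726; p*ln(p) = 0.273973 * (-1.294726) = -0.354720
  p = 44/146 = 0.301370; ln(p) = -1.199417; p*ln(p) = 0.301370 * (-1.199417) = -0.361468
  p = 34/146 = 0.232877; ln(p) = -1.457245; p*ln(p) = 0.232877 * (-1.457245) = -0.339359
sum(p*ln(p)) = (-0.316707) + (-0.354720) + (-0.361468) + (-0.339359) = -1.372254
H' = -(-1.372254) = 1.372254 ≈ 1.3723

1.3723


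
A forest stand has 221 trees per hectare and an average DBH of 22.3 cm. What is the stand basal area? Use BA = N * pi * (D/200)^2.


(D/200)^2 = (22.3/200)^2 = 0.1115^2 = 0.01243225
Individual BA = 3.141593 * 0.01243225 = 0.0390571 m^2
Stand BA = 221 * 0.0390571 = 8.63162 ≈ 8.63 m^2/ha

8.63 m^2/ha


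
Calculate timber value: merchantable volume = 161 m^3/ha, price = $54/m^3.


Value = 161 * 54 = $8694/ha

$8694/ha


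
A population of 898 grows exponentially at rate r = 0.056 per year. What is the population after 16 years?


r*t = 0.056 * 16 = 0.896
exp(0.896) = 2.44978
N = 898 * 2.44978 = 2199.90 ≈ 2200

2200


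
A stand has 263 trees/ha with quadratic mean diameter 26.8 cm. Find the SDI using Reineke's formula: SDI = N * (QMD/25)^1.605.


QMD/25 = 26.8/25 = 1.072
(1.072)^1.605 = exp(1.605 * ln(1.072)) = exp(1.605 * 0.0695261) = exp(0.111589) = 1.11805
SDI = 263 * 1.11805 = 294.047 ≈ 294

294


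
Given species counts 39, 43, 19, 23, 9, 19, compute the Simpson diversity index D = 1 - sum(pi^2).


Total N = 39 + 43 + 19 + 23 + 9 + 19 = 152
Per-species terms:
  p = 39/152 = 0.256579; p^2 = 0.256579^2 = 0.065833
  p = 43/152 = 0.282895; p^2 = 0.282895^2 = 0.080030
  p = 19/152 = 0.125000; p^2 = 0.125000^2 = 0.015625
  p = 23/152 = 0.151316; p^2 = 0.151316^2 = 0.022897
  p = 9/152 = 0.059211; p^2 = 0.059211^2 = 0.003506
  p = 19/152 = 0.125000; p^2 = 0.125000^2 = 0.015625
sum(p^2) = 0.065833 + 0.080030 + 0.015625 + 0.022897 + 0.003506 + 0.015625 = 0.203516
D = 1 - 0.203516 = 0.796484 ≈ 0.7965

0.7965


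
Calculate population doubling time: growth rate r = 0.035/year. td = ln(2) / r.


td = ln(2) / 0.035 = 0.693147 / 0.035 = 19.8042 ≈ 19.8 years

19.8 years


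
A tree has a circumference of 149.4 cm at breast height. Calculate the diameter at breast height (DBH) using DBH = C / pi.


DBH = C / pi = 149.4 / 3.141593 = 47.5555 ≈ 47.56 cm

47.56 cm


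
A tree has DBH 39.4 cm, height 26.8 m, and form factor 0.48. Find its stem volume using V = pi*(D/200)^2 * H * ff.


(D/200)^2 = (39.4/200)^2 = 0.197^2 = 0.038809
BA = 3.141593 * 0.038809 = 0.121922 m^2
V = 0.121922 * 26.8 * 0.48 = 1.56840 ≈ 1.568 m^3

1.568 m^3


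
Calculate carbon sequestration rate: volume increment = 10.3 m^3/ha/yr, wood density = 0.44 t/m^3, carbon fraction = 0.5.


C = 10.3 * 0.44 * 0.5 = 2.266 ≈ 2.27 t C/ha/yr

2.27 t C/ha/yr


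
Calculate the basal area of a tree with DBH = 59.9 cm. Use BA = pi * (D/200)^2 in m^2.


D/200 = 59.9/200 = 0.2995 m
(D/200)^2 = 0.2995^2 = 0.08970025
BA = 3.141593 * 0.08970025 = 0.281802 ≈ 0.2818 m^2

0.2818 m^2


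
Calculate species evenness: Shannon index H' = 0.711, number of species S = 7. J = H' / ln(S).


ln(7) = 1.94591
J = H' / ln(S) = 0.711 / 1.94591 = 0.365382 ≈ 0.3654

0.3654


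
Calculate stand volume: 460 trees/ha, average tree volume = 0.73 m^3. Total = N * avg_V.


V_stand = 460 * 0.73 = 335.8 m^3/ha

335.8 m^3/ha


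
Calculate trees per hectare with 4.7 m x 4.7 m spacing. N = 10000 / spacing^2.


N = 10000 / 4.7^2 = 10000 / 22.09 = 452.694 ≈ 453 trees/ha

453 trees/ha


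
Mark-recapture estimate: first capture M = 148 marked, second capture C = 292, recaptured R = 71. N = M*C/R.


N = M * C / R = 148 * 292 / 71 = 43216 / 71 = 608.68 ≈ 609

609 individuals


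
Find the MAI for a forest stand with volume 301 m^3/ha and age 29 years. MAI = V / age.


MAI = 301 / 29 = 10.3793 ≈ 10.38 m^3/ha/yr

10.38 m^3/ha/yr


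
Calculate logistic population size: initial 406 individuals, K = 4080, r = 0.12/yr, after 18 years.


(K - N0)/N0 = (4080 - 406)/406 = 3674/406 = 9.04926
r*t = 0.12 * 18 = 2.16; exp(-2.16) = 0.115325
9.04926 * 0.115325 = 1.04361
1 + 1.04361 = 2.04361
N = 4080 / 2.04361 = 1996.47 ≈ 1996

1996


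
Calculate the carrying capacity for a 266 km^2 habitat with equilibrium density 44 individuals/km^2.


K = 44 * 266 = 11704 individuals

11704 individuals


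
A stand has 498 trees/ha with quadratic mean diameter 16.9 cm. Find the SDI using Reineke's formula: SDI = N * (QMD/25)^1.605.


QMD/25 = 16.9/25 = 0.676
(0.676)^1.605 = exp(1.605 * ln(0.676)) = exp(1.605 * (-0.391562)) = exp(-0.628457) = 0.533414
SDI = 498 * 0.533414 = 265.640 ≈ 266

266


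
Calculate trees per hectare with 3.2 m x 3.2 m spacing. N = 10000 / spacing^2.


N = 10000 / 3.2^2 = 10000 / 10.24 = 976.563 ≈ 977 trees/ha

977 trees/ha


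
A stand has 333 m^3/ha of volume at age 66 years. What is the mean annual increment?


MAI = 333 / 66 = 5.0455 ≈ 5.05 m^3/ha/yr

5.05 m^3/ha/yr


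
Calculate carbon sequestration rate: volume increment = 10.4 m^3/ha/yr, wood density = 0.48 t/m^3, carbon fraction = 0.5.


C = 10.4 * 0.48 * 0.5 = 2.496 ≈ 2.50 t C/ha/yr

2.50 t C/ha/yr


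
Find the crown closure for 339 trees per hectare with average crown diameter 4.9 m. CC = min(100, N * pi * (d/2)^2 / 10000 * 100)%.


(d/2)^2 = (4.9/2)^2 = 2.45^2 = 6.0025
Crown area = 3.141593 * 6.0025 = 18.8574 m^2
N * area / 10000 * 100 = 339 * 18.8574 / 10000 * 100 = 63.9266
CC = min(100, 63.9266) = 63.9266 ≈ 63.9%

63.9%


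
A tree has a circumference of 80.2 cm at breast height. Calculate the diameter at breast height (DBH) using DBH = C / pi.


DBH = C / pi = 80.2 / 3.141593 = 25.5285 ≈ 25.53 cm

25.53 cm
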